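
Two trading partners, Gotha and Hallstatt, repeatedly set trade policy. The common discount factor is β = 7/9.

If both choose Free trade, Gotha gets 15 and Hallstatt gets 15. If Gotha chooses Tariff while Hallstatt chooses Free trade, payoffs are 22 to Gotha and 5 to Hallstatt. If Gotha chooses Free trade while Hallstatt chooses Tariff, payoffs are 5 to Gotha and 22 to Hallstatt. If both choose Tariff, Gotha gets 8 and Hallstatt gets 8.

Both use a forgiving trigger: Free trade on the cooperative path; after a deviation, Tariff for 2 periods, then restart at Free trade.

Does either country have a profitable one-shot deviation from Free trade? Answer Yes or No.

No

IC: β+…+β^2 ≥ (22−15)/(15−8) = 1.
At β = 7/9: partial sum = 1.3827 ≥ 1.0000. Cooperation sustainable.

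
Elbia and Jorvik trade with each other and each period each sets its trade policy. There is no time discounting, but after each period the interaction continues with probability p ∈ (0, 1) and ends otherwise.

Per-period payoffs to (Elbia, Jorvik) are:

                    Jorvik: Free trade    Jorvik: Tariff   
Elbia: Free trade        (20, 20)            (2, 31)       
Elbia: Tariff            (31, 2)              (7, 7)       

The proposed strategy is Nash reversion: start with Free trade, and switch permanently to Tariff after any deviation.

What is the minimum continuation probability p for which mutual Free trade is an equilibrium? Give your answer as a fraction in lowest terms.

11/24

With no time discounting, the continuation probability p plays the role of the discount factor.
Grim-trigger IC: 20/(1−p) ≥ 31 + 7p/(1−p) ⇒ p ≥ (31−20)/(31−7) = 11/24.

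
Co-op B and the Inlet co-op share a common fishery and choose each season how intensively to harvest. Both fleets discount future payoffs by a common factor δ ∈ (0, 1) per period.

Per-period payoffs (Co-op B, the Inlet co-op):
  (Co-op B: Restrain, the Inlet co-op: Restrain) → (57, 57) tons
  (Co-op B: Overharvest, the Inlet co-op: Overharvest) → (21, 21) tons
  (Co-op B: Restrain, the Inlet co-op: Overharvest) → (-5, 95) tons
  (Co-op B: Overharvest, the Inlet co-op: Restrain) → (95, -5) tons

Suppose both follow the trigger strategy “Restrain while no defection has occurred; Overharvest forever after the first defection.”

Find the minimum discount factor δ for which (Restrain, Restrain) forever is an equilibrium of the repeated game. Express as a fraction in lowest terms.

19/37

Cooperation forever yields 57 each period: 57/(1−δ).
Deviating yields 95 once, then 21 forever: 95 + 21δ/(1−δ).
No profitable deviation requires 57/(1−δ) ≥ 95 + 21δ/(1−δ).
Multiplying by (1−δ): 57 ≥ 95(1−δ) + 21δ = 95 − 74δ.
So 74δ ≥ 38, i.e. δ ≥ 38/74 = 19/37.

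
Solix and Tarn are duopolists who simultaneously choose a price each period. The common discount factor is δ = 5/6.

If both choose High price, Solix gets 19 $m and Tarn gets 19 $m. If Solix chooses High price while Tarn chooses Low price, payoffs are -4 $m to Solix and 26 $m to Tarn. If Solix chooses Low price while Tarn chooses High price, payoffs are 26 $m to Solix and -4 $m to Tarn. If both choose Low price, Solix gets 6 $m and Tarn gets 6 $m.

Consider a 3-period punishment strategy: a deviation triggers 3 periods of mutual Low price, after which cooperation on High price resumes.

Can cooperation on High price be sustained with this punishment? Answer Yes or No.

Comparing payoff streams over the 4 periods until play realigns: cooperate → 19(1+δ+…+δ^3); deviate → 26 + 6(δ+…+δ^3).
Cooperation is sustained iff (19−6)(δ+…+δ^3) ≥ 26−19.
δ+…+δ^3 = 5/6·(1−(5/6)^3)/(1−5/6) = 2.1065, and (26−19)/(19−6) = 0.5385.
2.1065 ≥ 0.5385, so cooperation is sustainable.

Yes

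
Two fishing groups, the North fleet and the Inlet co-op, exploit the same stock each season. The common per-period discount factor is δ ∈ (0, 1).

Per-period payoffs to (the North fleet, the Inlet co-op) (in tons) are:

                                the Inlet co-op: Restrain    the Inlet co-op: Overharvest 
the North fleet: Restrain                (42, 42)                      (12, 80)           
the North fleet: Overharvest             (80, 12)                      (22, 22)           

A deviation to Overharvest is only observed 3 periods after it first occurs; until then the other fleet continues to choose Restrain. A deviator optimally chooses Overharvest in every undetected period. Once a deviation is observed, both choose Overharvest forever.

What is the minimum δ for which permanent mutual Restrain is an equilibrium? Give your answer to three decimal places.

A deviator earns 80 for 3 periods, then 22 forever; cooperating earns 42 forever. Multiplying the IC by (1−δ):
42 ≥ 80(1−δ^3) + 22δ^3, so 58·δ^3 ≥ 38 and δ^3 ≥ 19/29.
δ ≥ (19/29)^(1/3) ≈ 0.869.

0.869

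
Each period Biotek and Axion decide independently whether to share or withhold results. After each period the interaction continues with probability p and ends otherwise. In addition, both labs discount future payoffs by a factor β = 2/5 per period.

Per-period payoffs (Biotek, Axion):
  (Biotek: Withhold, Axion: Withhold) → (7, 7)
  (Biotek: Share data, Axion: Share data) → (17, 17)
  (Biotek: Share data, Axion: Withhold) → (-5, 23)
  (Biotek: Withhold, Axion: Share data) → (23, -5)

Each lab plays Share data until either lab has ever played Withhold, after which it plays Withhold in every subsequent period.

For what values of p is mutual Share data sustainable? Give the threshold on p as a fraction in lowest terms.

Expected continuation weight on next period's payoff is β·p = 2/5·p, which plays the role of the discount factor.
Cooperation requires 2/5·p ≥ (23−17)/(23−7) = 3/8, hence p ≥ 15/16.

15/16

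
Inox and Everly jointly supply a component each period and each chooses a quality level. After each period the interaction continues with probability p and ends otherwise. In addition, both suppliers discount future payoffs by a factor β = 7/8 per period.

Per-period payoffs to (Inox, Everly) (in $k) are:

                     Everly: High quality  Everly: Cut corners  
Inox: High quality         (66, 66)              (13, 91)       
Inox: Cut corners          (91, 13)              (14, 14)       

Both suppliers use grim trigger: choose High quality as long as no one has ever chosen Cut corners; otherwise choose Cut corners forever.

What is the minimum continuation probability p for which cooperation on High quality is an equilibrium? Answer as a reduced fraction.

With continuation probability p and discount β, the effective per-period discount factor is βp.
Grim-trigger IC: βp ≥ (91−66)/(91−14) = 25/77.
So p ≥ (25/77)/(7/8) = 200/539.

200/539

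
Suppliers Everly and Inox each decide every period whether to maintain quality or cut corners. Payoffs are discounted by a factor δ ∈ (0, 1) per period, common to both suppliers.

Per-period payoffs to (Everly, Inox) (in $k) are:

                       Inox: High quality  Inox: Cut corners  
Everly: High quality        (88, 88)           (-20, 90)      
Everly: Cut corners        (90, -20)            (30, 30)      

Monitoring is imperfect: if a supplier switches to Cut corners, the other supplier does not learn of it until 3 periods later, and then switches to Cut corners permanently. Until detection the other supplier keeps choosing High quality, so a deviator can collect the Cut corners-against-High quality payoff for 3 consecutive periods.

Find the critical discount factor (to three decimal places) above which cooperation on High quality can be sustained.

0.322

The best deviation is to choose Cut corners for all 3 undetected periods, earning 90 each, then 30 forever once detected.
Deviation value: 90(1−δ^3)/(1−δ) + 30δ^3/(1−δ); cooperation value: 88/(1−δ).
IC: 88 ≥ 90(1−δ^3) + 30δ^3 = 90 − 60δ^3.
So δ^3 ≥ 2/60 = 1/30, giving δ ≥ (1/30)^(1/3) ≈ 0.322.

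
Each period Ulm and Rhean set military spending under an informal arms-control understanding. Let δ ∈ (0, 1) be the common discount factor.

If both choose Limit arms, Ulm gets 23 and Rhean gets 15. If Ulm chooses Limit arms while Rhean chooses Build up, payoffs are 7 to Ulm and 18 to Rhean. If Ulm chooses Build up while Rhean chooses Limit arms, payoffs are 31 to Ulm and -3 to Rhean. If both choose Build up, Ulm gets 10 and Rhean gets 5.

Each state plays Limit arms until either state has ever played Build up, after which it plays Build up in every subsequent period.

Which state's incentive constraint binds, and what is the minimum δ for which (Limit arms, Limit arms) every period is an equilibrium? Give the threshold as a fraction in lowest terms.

For Ulm: deviation gain 31−23 = 8, per-period punishment loss 23−10 = 13. IC gives δ ≥ 8/21.
For Rhean: gain 3, loss 10 per period, so δ ≥ 3/13.
The tighter constraint is Ulm's, so cooperation needs δ ≥ 8/21.

Ulm; δ ≥ 8/21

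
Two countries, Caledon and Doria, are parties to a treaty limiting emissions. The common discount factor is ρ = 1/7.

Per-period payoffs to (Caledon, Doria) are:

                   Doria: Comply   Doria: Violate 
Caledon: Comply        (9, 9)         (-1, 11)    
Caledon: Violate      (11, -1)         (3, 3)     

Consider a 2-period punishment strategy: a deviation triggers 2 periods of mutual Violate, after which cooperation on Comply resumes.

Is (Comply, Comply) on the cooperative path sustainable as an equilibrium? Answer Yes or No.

IC: ρ+…+ρ^2 ≥ (11−9)/(9−3) = 1/3.
At ρ = 1/7: partial sum = 0.1633 < 0.3333. Cooperation not sustainable.

No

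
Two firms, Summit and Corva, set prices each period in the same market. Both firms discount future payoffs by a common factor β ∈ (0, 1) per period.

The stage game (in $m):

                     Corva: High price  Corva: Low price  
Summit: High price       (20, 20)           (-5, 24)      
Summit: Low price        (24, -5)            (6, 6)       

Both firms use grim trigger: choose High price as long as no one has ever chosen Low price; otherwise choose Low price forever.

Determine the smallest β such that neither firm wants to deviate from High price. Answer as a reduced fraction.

2/9

One-period gain from deviating is 24 − 20 = 4. The loss is 20 − 6 = 14 in every subsequent period, with present value 14·β/(1−β).
Deviation is unprofitable when 14·β/(1−β) ≥ 4, i.e. β/(1−β) ≥ 2/7.
Equivalently β ≥ 4/(4+14) = 2/9.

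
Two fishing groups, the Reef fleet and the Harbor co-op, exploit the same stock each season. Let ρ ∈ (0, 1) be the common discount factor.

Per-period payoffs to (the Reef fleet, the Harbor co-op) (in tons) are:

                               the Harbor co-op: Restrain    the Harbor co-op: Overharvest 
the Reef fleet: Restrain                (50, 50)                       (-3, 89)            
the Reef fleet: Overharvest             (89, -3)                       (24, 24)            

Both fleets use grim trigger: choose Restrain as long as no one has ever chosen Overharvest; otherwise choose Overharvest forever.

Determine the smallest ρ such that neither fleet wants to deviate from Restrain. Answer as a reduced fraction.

3/5

50/(1−ρ) ≥ 89 + 24ρ/(1−ρ)
50 ≥ 89 − 65ρ
ρ ≥ 39/65 = 3/5.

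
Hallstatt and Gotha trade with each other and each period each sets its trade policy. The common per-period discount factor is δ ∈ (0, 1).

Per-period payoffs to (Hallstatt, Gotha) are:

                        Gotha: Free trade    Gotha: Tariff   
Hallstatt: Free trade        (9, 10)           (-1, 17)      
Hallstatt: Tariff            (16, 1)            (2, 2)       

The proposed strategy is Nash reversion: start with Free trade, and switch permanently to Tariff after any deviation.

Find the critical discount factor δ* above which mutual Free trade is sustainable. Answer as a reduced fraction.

Hallstatt's threshold: (16−9)/(16−2) = 1/2.
Gotha's threshold: (17−10)/(17−2) = 7/15.
1/2 > 7/15, so Hallstatt binds and δ* = 1/2.

1/2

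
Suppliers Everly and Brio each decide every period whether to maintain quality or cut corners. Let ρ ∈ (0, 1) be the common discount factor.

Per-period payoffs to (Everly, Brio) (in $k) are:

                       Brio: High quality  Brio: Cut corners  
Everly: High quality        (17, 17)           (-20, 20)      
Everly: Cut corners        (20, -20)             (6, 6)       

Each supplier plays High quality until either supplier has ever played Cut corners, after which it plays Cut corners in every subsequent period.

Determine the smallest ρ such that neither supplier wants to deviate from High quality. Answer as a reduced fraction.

17/(1−ρ) ≥ 20 + 6ρ/(1−ρ)
17 ≥ 20 − 14ρ
ρ ≥ 3/14.

3/14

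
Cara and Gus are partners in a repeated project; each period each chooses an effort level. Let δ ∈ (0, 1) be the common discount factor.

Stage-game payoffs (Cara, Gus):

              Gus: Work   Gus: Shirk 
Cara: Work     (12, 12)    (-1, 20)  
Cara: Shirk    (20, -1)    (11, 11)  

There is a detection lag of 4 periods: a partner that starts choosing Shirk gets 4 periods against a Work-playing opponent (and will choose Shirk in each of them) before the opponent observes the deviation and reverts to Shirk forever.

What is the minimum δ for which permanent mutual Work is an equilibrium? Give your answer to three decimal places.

0.971

The best deviation is to choose Shirk for all 4 undetected periods, earning 20 each, then 11 forever once detected.
Deviation value: 20(1−δ^4)/(1−δ) + 11δ^4/(1−δ); cooperation value: 12/(1−δ).
IC: 12 ≥ 20(1−δ^4) + 11δ^4 = 20 − 9δ^4.
So δ^4 ≥ 8/9, giving δ ≥ (8/9)^(1/4) ≈ 0.971.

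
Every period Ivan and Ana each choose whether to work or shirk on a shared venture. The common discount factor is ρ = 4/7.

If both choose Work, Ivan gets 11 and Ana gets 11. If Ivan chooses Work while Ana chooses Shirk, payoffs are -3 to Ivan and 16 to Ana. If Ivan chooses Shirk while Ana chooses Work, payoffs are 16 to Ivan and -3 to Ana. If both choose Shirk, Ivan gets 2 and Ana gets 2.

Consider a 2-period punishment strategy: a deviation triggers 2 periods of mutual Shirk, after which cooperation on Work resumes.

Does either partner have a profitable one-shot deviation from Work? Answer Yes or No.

No

A one-shot deviation gives 16 now, then 2 for 2 periods, then back to 11.
Gain from deviating: (16−11) today; loss: (11−2) in each of the next 2 periods.
No-deviation condition: (11−2)(ρ+…+ρ^2) ≥ 16−11, i.e. ρ+…+ρ^2 ≥ 5/9.
At ρ = 4/7: ρ+…+ρ^2 = 0.8980 ≥ 0.5556.
So cooperation is sustainable.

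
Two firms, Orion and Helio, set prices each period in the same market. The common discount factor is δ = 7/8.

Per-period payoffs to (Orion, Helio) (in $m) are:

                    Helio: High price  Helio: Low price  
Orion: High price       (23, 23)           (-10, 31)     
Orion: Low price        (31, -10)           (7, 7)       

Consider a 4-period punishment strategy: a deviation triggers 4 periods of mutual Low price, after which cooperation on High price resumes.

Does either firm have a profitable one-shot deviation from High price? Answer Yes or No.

A one-shot deviation gives 31 now, then 7 for 4 periods, then back to 23.
Gain from deviating: (31−23) today; loss: (23−7) in each of the next 4 periods.
No-deviation condition: (23−7)(δ+…+δ^4) ≥ 31−23, i.e. δ+…+δ^4 ≥ 1/2.
At δ = 7/8: δ+…+δ^4 = 2.8967 ≥ 0.5000.
So cooperation is sustainable.

No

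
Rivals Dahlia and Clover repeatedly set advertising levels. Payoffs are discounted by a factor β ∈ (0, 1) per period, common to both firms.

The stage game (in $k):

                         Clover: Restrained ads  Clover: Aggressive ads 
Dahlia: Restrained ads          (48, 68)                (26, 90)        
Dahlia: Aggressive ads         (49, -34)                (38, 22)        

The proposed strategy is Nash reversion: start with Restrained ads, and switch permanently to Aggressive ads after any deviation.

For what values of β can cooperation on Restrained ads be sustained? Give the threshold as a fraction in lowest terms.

Dahlia: cooperation gives 48 each period; deviation gives 49 once then 38 forever.
  48/(1−β) ≥ 49 + 38β/(1−β) ⇒ β ≥ 1/11.
Clover: cooperation gives 68 each period; deviation gives 90 once then 22 forever.
  β ≥ 22/68 = 11/34.
Both must hold, so the binding constraint is Clover's: β ≥ 11/34.

11/34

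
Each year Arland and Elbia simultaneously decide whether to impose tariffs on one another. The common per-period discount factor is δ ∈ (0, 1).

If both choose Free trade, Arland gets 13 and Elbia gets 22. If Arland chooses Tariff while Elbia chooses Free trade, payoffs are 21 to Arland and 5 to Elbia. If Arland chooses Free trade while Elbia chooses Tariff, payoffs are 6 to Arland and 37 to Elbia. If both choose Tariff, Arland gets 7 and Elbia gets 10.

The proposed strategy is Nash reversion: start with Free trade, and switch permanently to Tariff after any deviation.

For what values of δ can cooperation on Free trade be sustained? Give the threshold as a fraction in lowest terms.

Arland: cooperation gives 13 each period; deviation gives 21 once then 7 forever.
  13/(1−δ) ≥ 21 + 7δ/(1−δ) ⇒ δ ≥ 8/14 = 4/7.
Elbia: cooperation gives 22 each period; deviation gives 37 once then 10 forever.
  δ ≥ 15/27 = 5/9.
Both must hold, so the binding constraint is Arland's: δ ≥ 4/7.

4/7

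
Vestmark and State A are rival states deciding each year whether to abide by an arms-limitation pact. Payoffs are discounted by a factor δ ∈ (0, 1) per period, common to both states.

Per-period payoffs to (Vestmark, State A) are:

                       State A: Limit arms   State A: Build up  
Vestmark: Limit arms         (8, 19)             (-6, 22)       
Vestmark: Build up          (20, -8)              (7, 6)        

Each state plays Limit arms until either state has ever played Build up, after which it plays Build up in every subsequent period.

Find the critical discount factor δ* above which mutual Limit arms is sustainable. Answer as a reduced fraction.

Vestmark's threshold: (20−8)/(20−7) = 12/13.
State A's threshold: (22−19)/(22−6) = 3/16.
12/13 > 3/16, so Vestmark binds and δ* = 12/13.

12/13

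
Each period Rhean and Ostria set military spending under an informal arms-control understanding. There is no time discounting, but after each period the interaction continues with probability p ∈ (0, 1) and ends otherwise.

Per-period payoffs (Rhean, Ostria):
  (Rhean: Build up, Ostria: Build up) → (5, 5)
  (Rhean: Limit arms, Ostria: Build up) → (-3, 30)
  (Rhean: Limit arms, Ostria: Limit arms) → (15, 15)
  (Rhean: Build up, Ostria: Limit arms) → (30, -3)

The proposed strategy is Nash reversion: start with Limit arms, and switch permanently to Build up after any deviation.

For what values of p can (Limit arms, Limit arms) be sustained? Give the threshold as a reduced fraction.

Expected cooperation value is 15 + p·15 + p²·15 + … = 15/(1−p); deviation gives 30 + p·5/(1−p).
15 ≥ 30(1−p) + 5p ⇒ 25p ≥ 15 ⇒ p ≥ 15/25 = 3/5.

3/5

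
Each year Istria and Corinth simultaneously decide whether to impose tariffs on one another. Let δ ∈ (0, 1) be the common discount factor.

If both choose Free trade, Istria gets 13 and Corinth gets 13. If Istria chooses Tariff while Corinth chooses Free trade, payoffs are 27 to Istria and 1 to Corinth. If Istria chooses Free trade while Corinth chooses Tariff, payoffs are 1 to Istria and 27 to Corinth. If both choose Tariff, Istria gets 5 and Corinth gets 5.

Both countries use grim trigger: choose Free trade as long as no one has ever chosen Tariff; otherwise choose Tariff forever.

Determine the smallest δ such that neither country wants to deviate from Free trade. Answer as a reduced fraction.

7/11

Under grim trigger the critical discount factor is (T−C)/(T−P) with T = 27, C = 13, P = 5.
δ* = (27−13)/(27−5) = 14/22 = 7/11.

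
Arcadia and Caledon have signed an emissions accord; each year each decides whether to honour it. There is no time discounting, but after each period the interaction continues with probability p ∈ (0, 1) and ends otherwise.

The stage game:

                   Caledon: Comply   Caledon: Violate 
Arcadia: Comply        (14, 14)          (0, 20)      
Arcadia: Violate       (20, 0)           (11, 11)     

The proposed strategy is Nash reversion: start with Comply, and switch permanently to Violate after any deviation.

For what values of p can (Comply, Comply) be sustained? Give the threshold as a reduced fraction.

With no time discounting, the continuation probability p plays the role of the discount factor.
Grim-trigger IC: 14/(1−p) ≥ 20 + 11p/(1−p) ⇒ p ≥ (20−14)/(20−11) = 2/3.

2/3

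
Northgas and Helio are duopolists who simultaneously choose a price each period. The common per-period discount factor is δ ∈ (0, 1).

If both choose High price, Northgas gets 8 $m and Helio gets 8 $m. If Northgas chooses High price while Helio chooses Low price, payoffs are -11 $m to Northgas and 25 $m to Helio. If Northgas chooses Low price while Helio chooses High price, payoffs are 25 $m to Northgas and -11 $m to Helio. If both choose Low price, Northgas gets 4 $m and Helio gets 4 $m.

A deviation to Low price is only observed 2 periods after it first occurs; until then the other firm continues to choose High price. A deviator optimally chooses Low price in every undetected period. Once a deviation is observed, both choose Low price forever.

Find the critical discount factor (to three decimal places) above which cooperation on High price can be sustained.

A deviator earns 25 for 2 periods, then 4 forever; cooperating earns 8 forever. Multiplying the IC by (1−δ):
8 ≥ 25(1−δ^2) + 4δ^2, so 21·δ^2 ≥ 17 and δ^2 ≥ 17/21.
δ ≥ (17/21)^(1/2) ≈ 0.900.

0.900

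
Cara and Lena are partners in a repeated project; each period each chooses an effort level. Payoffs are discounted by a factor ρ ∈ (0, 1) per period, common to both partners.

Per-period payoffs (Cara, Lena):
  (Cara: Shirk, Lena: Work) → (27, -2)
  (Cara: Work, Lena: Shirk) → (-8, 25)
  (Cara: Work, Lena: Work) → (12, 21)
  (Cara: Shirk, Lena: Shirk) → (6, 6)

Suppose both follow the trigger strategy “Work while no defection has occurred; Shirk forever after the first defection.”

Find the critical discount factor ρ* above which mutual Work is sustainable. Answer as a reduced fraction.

5/7

For Cara: deviation gain 27−12 = 15, per-period punishment loss 12−6 = 6. IC gives ρ ≥ 15/21 = 5/7.
For Lena: gain 4, loss 15 per period, so ρ ≥ 4/19.
The tighter constraint is Cara's, so cooperation needs ρ ≥ 5/7.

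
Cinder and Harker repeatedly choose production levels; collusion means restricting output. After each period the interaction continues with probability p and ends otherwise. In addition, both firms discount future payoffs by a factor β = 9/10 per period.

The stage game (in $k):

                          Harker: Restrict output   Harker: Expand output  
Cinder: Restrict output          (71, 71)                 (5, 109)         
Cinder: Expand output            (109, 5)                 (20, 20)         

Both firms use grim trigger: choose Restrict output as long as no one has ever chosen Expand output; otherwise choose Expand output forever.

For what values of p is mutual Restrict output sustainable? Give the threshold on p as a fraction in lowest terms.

380/801

With continuation probability p and discount β, the effective per-period discount factor is βp.
Grim-trigger IC: βp ≥ (109−71)/(109−20) = 38/89.
So p ≥ (38/89)/(9/10) = 380/801.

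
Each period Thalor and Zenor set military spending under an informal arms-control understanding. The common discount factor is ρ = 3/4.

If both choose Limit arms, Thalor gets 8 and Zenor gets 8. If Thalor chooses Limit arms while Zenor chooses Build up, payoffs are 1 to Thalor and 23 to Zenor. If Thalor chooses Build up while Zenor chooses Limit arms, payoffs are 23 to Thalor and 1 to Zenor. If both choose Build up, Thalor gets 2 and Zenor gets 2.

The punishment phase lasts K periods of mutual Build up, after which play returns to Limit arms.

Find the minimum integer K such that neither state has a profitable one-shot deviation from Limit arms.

7

Need Σ_{k=1}^{K} ρ^k ≥ (23−8)/(8−2) = 2.5000 at ρ = 3/4.
At K = 6 the sum is 2.4661 < 2.5000; at K = 7 it is 2.5995 ≥ 2.5000.
So the minimum punishment length is K = 7.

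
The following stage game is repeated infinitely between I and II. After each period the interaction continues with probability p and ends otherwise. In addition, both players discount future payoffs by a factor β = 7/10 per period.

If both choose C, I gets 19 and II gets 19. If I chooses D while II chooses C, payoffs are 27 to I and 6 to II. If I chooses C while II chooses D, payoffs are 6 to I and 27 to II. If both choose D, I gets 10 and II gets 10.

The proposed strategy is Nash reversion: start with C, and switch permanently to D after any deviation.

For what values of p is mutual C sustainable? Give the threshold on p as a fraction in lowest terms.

80/119

With continuation probability p and discount β, the effective per-period discount factor is βp.
Grim-trigger IC: βp ≥ (27−19)/(27−10) = 8/17.
So p ≥ (8/17)/(7/10) = 80/119.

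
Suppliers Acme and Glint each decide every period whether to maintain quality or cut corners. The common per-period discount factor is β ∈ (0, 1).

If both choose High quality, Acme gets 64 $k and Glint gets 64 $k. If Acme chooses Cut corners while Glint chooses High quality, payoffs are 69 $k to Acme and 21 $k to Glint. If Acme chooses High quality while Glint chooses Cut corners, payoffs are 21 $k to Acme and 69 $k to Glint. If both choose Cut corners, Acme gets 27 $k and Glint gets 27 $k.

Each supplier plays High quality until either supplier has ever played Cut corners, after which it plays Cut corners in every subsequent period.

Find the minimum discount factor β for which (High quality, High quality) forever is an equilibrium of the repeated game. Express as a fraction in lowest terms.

Cooperation forever yields 64 each period: 64/(1−β).
Deviating yields 69 once, then 27 forever: 69 + 27β/(1−β).
No profitable deviation requires 64/(1−β) ≥ 69 + 27β/(1−β).
Multiplying by (1−β): 64 ≥ 69(1−β) + 27β = 69 − 42β.
So 42β ≥ 5, i.e. β ≥ 5/42.

5/42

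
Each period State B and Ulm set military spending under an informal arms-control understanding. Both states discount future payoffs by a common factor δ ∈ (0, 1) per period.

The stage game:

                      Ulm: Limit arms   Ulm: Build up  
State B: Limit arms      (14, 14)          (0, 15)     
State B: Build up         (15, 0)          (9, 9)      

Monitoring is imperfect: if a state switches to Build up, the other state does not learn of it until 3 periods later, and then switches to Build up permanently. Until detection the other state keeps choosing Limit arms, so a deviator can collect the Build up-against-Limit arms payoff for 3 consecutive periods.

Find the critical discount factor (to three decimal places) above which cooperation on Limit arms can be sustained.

Deviating for the 3 undetected periods gains 15−14 = 1 per period over cooperation, then loses 14−9 = 5 per period forever once punishment starts.
Gain: 1(1 + δ + … + δ^2); loss: 5·δ^3/(1−δ).
No profitable deviation ⇔ 1(1−δ^3) ≤ 5·δ^3, i.e. δ^3 ≥ 1/(1+5) = 1/6.
Hence δ ≥ (1/6)^(1/3) ≈ 0.550.

0.550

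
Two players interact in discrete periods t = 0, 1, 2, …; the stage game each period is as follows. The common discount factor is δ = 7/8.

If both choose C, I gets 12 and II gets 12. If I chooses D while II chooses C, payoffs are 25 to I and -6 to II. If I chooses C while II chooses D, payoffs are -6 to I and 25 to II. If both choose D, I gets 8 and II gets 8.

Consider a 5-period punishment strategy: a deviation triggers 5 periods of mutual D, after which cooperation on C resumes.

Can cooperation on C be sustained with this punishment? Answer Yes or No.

Yes

Comparing payoff streams over the 6 periods until play realigns: cooperate → 12(1+δ+…+δ^5); deviate → 25 + 8(δ+…+δ^5).
Cooperation is sustained iff (12−8)(δ+…+δ^5) ≥ 25−12.
δ+…+δ^5 = 7/8·(1−(7/8)^5)/(1−7/8) = 3.4096, and (25−12)/(12−8) = 3.2500.
3.4096 ≥ 3.2500, so cooperation is sustainable.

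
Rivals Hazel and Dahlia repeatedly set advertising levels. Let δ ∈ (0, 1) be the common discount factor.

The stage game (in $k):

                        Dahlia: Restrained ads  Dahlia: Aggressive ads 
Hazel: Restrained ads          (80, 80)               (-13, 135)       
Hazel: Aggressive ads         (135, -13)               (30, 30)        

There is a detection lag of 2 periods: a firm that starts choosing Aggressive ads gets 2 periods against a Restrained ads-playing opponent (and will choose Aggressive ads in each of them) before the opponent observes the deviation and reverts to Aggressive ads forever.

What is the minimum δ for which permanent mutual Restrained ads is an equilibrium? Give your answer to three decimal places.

The best deviation is to choose Aggressive ads for all 2 undetected periods, earning 135 each, then 30 forever once detected.
Deviation value: 135(1−δ^2)/(1−δ) + 30δ^2/(1−δ); cooperation value: 80/(1−δ).
IC: 80 ≥ 135(1−δ^2) + 30δ^2 = 135 − 105δ^2.
So δ^2 ≥ 55/105 = 11/21, giving δ ≥ (11/21)^(1/2) ≈ 0.724.

0.724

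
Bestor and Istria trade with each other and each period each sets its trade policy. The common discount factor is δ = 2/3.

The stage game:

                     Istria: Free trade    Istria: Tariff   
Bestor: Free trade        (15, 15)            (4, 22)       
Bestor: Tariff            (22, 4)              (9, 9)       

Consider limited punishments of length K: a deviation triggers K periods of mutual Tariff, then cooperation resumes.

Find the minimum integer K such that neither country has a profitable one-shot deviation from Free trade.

3

Need Σ_{k=1}^{K} δ^k ≥ (22−15)/(15−9) = 1.1667 at δ = 2/3.
At K = 2 the sum is 1.1111 < 1.1667; at K = 3 it is 1.4074 ≥ 1.1667.
So the minimum punishment length is K = 3.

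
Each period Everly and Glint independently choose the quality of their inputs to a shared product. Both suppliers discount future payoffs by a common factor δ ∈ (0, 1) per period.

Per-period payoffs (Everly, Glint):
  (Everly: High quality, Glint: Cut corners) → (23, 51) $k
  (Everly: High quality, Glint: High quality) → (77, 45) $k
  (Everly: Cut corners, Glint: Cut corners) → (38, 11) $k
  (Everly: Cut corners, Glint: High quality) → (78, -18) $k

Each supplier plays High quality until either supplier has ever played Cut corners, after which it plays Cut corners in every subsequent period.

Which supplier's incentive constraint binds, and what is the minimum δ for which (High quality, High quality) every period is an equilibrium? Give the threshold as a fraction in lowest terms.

Everly's threshold: (78−77)/(78−38) = 1/40.
Glint's threshold: (51−45)/(51−11) = 3/20.
1/40 < 3/20, so Glint binds and δ* = 3/20.

Glint; δ ≥ 3/20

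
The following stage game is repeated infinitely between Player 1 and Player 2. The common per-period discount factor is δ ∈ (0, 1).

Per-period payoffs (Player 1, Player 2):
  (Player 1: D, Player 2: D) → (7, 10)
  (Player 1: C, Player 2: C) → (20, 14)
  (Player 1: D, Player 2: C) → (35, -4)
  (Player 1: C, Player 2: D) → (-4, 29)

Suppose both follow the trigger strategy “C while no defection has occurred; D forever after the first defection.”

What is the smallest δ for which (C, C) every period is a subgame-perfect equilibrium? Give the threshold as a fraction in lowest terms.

15/19

Player 1: cooperation gives 20 each period; deviation gives 35 once then 7 forever.
  20/(1−δ) ≥ 35 + 7δ/(1−δ) ⇒ δ ≥ 15/28.
Player 2: cooperation gives 14 each period; deviation gives 29 once then 10 forever.
  δ ≥ 15/19.
Both must hold, so the binding constraint is Player 2's: δ ≥ 15/19.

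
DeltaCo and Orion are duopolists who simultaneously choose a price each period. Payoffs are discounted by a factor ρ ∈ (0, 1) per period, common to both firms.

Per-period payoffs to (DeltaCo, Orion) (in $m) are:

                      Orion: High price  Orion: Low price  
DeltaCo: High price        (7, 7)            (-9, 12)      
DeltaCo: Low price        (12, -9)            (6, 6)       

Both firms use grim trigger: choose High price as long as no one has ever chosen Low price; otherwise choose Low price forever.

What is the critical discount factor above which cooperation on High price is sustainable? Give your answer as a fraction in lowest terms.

5/6

Under grim trigger the critical discount factor is (T−C)/(T−P) with T = 12, C = 7, P = 6.
ρ* = (12−7)/(12−6) = 5/6.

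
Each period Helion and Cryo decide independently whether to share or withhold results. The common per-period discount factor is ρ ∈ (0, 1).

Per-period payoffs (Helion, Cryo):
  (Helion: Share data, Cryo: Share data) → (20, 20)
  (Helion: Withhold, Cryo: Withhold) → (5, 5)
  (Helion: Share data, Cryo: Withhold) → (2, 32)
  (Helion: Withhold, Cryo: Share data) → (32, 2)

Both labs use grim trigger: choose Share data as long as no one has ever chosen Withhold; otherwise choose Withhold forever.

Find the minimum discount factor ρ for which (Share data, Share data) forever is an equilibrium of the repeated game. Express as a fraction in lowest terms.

4/9

Under grim trigger the critical discount factor is (T−C)/(T−P) with T = 32, C = 20, P = 5.
ρ* = (32−20)/(32−5) = 12/27 = 4/9.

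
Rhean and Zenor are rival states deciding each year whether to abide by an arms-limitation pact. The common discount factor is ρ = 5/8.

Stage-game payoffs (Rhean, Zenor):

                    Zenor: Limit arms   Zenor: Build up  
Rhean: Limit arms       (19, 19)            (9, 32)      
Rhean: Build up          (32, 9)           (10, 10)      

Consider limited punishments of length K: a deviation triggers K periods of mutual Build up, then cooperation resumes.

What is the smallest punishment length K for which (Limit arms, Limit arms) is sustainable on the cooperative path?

IC: ρ(1−ρ^K)/(1−ρ) ≥ (32−19)/(19−10) = 13/9.
With ρ = 5/8: need 1 − ρ^K ≥ 13/9·(1−5/8)/(5/8), i.e. ρ^K ≤ 0.1333.
Since (5/8)^4 = 0.1526 and (5/8)^5 = 0.0954, the smallest such K is 5.

5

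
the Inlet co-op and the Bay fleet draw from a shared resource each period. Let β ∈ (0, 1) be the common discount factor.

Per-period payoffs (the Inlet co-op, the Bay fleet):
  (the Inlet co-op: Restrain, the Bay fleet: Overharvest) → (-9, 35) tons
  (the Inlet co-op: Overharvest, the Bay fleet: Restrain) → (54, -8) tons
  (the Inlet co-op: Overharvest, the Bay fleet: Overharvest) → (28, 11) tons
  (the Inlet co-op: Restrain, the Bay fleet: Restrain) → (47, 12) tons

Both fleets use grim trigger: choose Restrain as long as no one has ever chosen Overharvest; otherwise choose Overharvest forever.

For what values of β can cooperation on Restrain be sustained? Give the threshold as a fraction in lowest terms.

23/24

the Inlet co-op: cooperation gives 47 each period; deviation gives 54 once then 28 forever.
  47/(1−β) ≥ 54 + 28β/(1−β) ⇒ β ≥ 7/26.
the Bay fleet: cooperation gives 12 each period; deviation gives 35 once then 11 forever.
  β ≥ 23/24.
Both must hold, so the binding constraint is the Bay fleet's: β ≥ 23/24.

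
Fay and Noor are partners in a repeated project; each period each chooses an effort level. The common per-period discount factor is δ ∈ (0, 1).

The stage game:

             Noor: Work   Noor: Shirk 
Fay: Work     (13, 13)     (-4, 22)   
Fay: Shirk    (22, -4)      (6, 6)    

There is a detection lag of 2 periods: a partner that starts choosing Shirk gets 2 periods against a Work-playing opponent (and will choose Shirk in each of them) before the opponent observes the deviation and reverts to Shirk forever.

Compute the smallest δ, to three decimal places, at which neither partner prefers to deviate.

0.750

A deviator earns 22 for 2 periods, then 6 forever; cooperating earns 13 forever. Multiplying the IC by (1−δ):
13 ≥ 22(1−δ^2) + 6δ^2, so 16·δ^2 ≥ 9 and δ^2 ≥ 9/16.
δ ≥ (9/16)^(1/2) ≈ 0.750.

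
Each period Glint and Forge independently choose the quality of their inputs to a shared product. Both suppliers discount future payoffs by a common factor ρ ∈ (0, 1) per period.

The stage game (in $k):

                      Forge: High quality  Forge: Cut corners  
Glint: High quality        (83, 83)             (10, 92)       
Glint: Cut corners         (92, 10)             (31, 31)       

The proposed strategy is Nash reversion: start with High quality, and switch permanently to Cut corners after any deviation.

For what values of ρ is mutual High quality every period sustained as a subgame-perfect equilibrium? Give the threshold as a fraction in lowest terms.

Cooperation forever yields 83 each period: 83/(1−ρ).
Deviating yields 92 once, then 31 forever: 92 + 31ρ/(1−ρ).
No profitable deviation requires 83/(1−ρ) ≥ 92 + 31ρ/(1−ρ).
Multiplying by (1−ρ): 83 ≥ 92(1−ρ) + 31ρ = 92 − 61ρ.
So 61ρ ≥ 9, i.e. ρ ≥ 9/61.

9/61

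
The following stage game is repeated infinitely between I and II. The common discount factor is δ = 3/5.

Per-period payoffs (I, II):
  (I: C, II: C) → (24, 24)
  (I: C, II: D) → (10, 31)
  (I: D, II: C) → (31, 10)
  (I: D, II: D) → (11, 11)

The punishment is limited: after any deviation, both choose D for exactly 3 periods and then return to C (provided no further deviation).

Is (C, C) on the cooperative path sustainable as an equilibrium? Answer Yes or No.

IC: δ+…+δ^3 ≥ (31−24)/(24−11) = 7/13.
At δ = 3/5: partial sum = 1.1760 ≥ 0.5385. Cooperation sustainable.

Yes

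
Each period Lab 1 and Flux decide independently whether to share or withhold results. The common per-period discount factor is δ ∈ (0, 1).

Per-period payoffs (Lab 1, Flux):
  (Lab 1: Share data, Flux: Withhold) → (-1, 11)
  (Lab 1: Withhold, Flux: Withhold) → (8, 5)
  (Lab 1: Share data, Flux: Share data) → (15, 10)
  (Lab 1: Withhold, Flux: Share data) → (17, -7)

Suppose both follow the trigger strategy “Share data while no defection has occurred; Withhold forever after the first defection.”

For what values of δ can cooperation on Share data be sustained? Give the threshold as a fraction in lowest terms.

Lab 1: cooperation gives 15 each period; deviation gives 17 once then 8 forever.
  15/(1−δ) ≥ 17 + 8δ/(1−δ) ⇒ δ ≥ 2/9.
Flux: cooperation gives 10 each period; deviation gives 11 once then 5 forever.
  δ ≥ 1/6.
Both must hold, so the binding constraint is Lab 1's: δ ≥ 2/9.

2/9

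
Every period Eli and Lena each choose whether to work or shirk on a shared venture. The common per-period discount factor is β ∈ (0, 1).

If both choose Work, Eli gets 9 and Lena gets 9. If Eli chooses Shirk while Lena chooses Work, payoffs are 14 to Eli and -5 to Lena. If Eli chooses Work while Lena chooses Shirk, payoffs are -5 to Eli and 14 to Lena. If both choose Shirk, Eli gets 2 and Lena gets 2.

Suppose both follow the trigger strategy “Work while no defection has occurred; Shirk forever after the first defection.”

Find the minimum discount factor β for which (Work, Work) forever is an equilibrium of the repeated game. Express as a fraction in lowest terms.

5/12

Cooperation forever yields 9 each period: 9/(1−β).
Deviating yields 14 once, then 2 forever: 14 + 2β/(1−β).
No profitable deviation requires 9/(1−β) ≥ 14 + 2β/(1−β).
Multiplying by (1−β): 9 ≥ 14(1−β) + 2β = 14 − 12β.
So 12β ≥ 5, i.e. β ≥ 5/12.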